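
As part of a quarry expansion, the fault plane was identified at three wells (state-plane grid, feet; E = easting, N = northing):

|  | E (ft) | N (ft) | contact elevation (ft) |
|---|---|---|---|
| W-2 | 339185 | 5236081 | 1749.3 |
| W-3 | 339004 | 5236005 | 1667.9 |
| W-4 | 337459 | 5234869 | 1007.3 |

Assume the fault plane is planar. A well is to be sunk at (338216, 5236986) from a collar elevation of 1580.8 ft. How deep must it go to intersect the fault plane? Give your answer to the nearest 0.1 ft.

359.4 ft

Two edge vectors: W-2→W-3 = (-181, -76, -81.4), W-2→W-4 = (-1726, -1212, -742).
Normal n = (W-2→W-3) × (W-2→W-4) = (-42264.8, 6194.4, 88196).
So ∂z/∂E = −n_x/n_z = 0.479214477 and ∂z/∂N = −n_y/n_z = −0.070234478.
Intercept c from W-2: 1749.3 − 162542.36 + 367753.41 = 206960.35.
At (338216, 5236986): z_contact = 162078.00 − 367816.98 + 206960.35 = 1221.38 ft.
Depth below ground = 1580.8 − 1221.38 = 359.4 ft.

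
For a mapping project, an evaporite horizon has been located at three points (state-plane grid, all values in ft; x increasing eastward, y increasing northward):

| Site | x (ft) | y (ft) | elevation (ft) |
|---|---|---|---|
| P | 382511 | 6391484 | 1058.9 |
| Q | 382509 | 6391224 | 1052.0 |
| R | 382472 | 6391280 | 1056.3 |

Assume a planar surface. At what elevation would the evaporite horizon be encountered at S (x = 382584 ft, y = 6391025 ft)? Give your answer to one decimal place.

Let the plane be z = a·x + b·y + c.
Q−P: −2a − 260b = −6.9;  R−P: −39a − 204b = −2.6.
Solving gives a = −0.075174681, b = 0.027116728.
Then c = 1058.9 − a·382511 − b·6391484 = −143502.09.
At (382584, 6391025): z = −28760.6 + 173303.7 − 143502.09 = 1041.0 ft.

1041.0 ft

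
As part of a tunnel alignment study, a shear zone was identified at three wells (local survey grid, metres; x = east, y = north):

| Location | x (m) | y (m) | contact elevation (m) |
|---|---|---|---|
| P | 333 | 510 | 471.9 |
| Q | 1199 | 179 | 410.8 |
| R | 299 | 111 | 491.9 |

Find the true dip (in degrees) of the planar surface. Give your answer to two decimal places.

5.53°

Let the plane be z = a·x + b·y + c.
Q−P: 866a − 331b = −61.1;  R−P: −34a − 399b = 20.
Solving gives a = −0.08688, b = −0.04272.
Gradient magnitude |∇z| = √(a² + b²) = √(0.00755 + 0.00183) = 0.09682.
True dip = arctan(0.09682) = 5.53°, dipping toward ENE (azimuth ≈ 064°).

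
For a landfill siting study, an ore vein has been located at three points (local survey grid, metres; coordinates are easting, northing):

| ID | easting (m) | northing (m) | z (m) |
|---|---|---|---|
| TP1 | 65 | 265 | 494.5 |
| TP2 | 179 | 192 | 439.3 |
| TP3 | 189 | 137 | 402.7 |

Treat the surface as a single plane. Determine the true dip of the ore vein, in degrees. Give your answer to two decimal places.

33.30°

Two edge vectors: TP1→TP2 = (114, -73, -55.2), TP1→TP3 = (124, -128, -91.8).
Normal n = (TP1→TP2) × (TP1→TP3) = (-364.2, 3620.4, -5540).
So ∂z/∂easting = −n_x/n_z = −0.06574 and ∂z/∂northing = −n_y/n_z = 0.65350.
Gradient magnitude |∇z| = √(a² + b²) = √(0.00432 + 0.42706) = 0.65680.
True dip = arctan(0.65680) = 33.30°, dipping toward S (azimuth ≈ 174°).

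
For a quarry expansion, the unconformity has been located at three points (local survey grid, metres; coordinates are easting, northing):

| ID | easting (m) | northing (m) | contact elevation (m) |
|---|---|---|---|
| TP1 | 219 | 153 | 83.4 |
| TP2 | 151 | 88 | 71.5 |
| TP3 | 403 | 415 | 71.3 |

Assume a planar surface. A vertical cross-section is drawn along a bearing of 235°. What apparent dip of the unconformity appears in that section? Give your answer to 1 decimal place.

Two edge vectors: TP1→TP2 = (-68, -65, -11.9), TP1→TP3 = (184, 262, -12.1).
Normal n = (TP1→TP2) × (TP1→TP3) = (3904.3, -3012.4, -5856).
So ∂z/∂easting = −n_x/n_z = 0.66672 and ∂z/∂northing = −n_y/n_z = −0.51441.
Unit vector along 235° is (sin 235°, cos 235°) = (-0.8192, -0.5736).
Slope in that direction = a·(-0.8192) + b·(-0.5736) = −0.25109.
Apparent dip = arctan|0.25109| = 14.1° (true dip is 40.1°, so apparent ≤ true as expected).

14.1°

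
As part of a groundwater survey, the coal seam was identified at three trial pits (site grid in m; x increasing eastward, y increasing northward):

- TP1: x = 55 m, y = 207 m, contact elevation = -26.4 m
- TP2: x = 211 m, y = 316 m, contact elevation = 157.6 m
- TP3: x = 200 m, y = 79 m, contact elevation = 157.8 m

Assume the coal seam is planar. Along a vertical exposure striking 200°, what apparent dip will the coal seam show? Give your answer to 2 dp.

Let the plane be z = a·x + b·y + c.
TP2−TP1: 156a + 109b = 184;  TP3−TP1: 145a − 128b = 184.2.
Solving gives a = 1.21963, b = −0.05745.
Unit vector along 200° is (sin 200°, cos 200°) = (-0.3420, -0.9397).
Slope in that direction = a·(-0.3420) + b·(-0.9397) = −0.36315.
Apparent dip = arctan|0.36315| = 19.96° (true dip is 50.7°, so apparent ≤ true as expected).

19.96°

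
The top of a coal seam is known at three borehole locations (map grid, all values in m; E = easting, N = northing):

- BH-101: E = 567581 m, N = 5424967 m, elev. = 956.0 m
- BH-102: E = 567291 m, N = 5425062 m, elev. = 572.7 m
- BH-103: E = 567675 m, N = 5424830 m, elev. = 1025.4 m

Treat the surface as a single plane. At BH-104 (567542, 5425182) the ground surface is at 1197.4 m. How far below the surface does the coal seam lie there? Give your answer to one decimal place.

188.5 m

Two edge vectors: BH-101→BH-102 = (-290, 95, -383.3), BH-101→BH-103 = (94, -137, 69.4).
Normal n = (BH-101→BH-102) × (BH-101→BH-103) = (-45919.1, -15904.2, 30800).
So ∂z/∂E = −n_x/n_z = 1.490879870 and ∂z/∂N = −n_y/n_z = 0.516370130.
Intercept c from BH-101: 956 − 846195.09 − 2801290.91 = −3646530.00.
At (567542, 5425182): z_contact = 846136.94 + 2801401.93 − 3646530.00 = 1008.88 m.
Depth below ground = 1197.4 − 1008.88 = 188.5 m.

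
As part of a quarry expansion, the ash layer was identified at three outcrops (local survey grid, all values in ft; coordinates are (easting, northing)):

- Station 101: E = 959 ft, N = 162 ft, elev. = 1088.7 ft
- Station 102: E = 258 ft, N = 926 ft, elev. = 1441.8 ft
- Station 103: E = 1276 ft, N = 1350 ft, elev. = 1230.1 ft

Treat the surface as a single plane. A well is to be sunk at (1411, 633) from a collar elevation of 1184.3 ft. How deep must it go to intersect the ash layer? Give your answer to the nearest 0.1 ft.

134.1 ft

Let the plane be z = a·E + b·N + c.
Station 102−Station 101: −701a + 764b = 353.1;  Station 103−Station 101: 317a + 1188b = 141.4.
Solving gives a = −0.289730, b = 0.196334.
Then c = 1088.7 − a·959 − b·162 = 1334.75.
At (1411, 633): z_contact = −408.81 + 124.28 + 1334.75 = 1050.22 ft.
Depth below ground = 1184.3 − 1050.22 = 134.1 ft.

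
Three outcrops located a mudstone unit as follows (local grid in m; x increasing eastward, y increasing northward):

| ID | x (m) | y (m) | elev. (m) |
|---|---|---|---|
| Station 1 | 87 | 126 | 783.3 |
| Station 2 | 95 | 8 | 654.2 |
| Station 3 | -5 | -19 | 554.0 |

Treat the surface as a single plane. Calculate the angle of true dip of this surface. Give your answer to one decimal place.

53.2°

Two edge vectors: Station 1→Station 2 = (8, -118, -129.1), Station 1→Station 3 = (-92, -145, -229.3).
Normal n = (Station 1→Station 2) × (Station 1→Station 3) = (8337.9, 13711.6, -12016).
So ∂z/∂x = −n_x/n_z = 0.69390 and ∂z/∂y = −n_y/n_z = 1.14111.
Gradient magnitude |∇z| = √(a² + b²) = √(0.48150 + 1.30214) = 1.33553.
True dip = arctan(1.33553) = 53.2°, dipping toward SSW (azimuth ≈ 211°).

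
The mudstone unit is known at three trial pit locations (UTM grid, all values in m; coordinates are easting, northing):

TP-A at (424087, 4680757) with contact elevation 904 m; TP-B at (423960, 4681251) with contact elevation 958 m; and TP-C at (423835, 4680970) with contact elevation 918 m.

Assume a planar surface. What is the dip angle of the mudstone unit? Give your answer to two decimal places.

7.42°

Two edge vectors: TP-A→TP-B = (-127, 494, 54), TP-A→TP-C = (-252, 213, 14).
Normal n = (TP-A→TP-B) × (TP-A→TP-C) = (-4586, -11830, 97437).
So ∂z/∂easting = −n_x/n_z = 0.04707 and ∂z/∂northing = −n_y/n_z = 0.12141.
Gradient magnitude |∇z| = √(a² + b²) = √(0.00222 + 0.01474) = 0.13022.
True dip = arctan(0.13022) = 7.42°, dipping toward SSW (azimuth ≈ 201°).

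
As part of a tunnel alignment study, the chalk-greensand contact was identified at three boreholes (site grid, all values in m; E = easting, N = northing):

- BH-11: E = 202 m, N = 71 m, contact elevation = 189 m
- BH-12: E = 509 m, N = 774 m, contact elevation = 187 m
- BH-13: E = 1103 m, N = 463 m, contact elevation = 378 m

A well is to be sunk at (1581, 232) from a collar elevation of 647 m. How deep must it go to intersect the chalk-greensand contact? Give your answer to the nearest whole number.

Let the plane be z = a·E + b·N + c.
BH-12−BH-11: 307a + 703b = −2;  BH-13−BH-11: 901a + 392b = 189.
Solving gives a = 0.26050, b = −0.11660.
Then c = 189 − a·202 − b·71 = 144.66.
At (1581, 232): z_contact = 411.8 − 27.1 + 144.66 = 529.5 m.
Depth below ground = 647 − 529.5 = 118 m.

118 m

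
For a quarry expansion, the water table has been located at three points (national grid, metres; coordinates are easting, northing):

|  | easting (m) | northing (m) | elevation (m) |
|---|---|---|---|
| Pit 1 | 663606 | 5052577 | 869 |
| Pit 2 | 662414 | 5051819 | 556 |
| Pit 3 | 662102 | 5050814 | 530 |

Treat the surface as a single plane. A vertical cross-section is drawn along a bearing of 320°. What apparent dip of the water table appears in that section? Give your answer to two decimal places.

Two edge vectors: Pit 1→Pit 2 = (-1192, -758, -313), Pit 1→Pit 3 = (-1504, -1763, -339).
Normal n = (Pit 1→Pit 2) × (Pit 1→Pit 3) = (-294857, 66664, 961464).
So ∂z/∂easting = −n_x/n_z = 0.30668 and ∂z/∂northing = −n_y/n_z = −0.06934.
Unit vector along 320° is (sin 320°, cos 320°) = (-0.6428, 0.7660).
Slope in that direction = a·(-0.6428) + b·(0.7660) = −0.25024.
Apparent dip = arctan|0.25024| = 14.05° (true dip is 17.5°, so apparent ≤ true as expected).

14.05°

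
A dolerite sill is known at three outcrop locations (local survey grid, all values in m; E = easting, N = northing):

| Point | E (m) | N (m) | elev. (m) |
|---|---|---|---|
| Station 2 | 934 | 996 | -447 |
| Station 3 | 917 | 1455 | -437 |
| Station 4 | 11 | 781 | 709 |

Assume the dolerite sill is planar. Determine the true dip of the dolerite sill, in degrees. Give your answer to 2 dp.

51.27°

Let the plane be z = a·E + b·N + c.
Station 3−Station 2: −17a + 459b = 10;  Station 4−Station 2: −923a − 215b = 1156.
Solving gives a = −1.24676, b = −0.02439.
Gradient magnitude |∇z| = √(a² + b²) = √(1.55440 + 0.00059) = 1.24700.
True dip = arctan(1.24700) = 51.27°, dipping toward E (azimuth ≈ 089°).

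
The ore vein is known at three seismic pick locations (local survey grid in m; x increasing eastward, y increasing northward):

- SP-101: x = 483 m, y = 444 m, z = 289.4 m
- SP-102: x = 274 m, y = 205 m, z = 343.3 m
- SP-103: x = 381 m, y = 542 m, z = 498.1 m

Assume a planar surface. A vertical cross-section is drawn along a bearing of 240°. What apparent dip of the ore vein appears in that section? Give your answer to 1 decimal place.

32.6°

Let the plane be z = a·x + b·y + c.
SP-102−SP-101: −209a − 239b = 53.9;  SP-103−SP-101: −102a + 98b = 208.7.
Solving gives a = −1.22964, b = 0.84977.
Unit vector along 240° is (sin 240°, cos 240°) = (-0.8660, -0.5000).
Slope in that direction = a·(-0.8660) + b·(-0.5000) = 0.64001.
Apparent dip = arctan|0.64001| = 32.6° (true dip is 56.2°, so apparent ≤ true as expected).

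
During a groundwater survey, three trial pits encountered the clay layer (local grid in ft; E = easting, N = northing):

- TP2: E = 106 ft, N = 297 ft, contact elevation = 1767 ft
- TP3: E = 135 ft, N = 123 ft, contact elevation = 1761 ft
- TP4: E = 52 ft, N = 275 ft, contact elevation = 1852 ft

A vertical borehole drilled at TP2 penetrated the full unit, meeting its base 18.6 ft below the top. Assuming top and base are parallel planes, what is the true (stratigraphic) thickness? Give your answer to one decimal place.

10.3 ft

Two edge vectors: TP2→TP3 = (29, -174, -6), TP2→TP4 = (-54, -22, 85).
Normal n = (TP2→TP3) × (TP2→TP4) = (-14922, -2141, -10034).
So ∂z/∂E = −n_x/n_z = −1.48714 and ∂z/∂N = −n_y/n_z = −0.21337.
|∇z| = √(a²+b²) = 1.50237, so dip δ = arctan(1.50237) = 56.35°.
True thickness = vertical thickness × cos δ = 18.6 × cos 56.35° = 10.3 ft.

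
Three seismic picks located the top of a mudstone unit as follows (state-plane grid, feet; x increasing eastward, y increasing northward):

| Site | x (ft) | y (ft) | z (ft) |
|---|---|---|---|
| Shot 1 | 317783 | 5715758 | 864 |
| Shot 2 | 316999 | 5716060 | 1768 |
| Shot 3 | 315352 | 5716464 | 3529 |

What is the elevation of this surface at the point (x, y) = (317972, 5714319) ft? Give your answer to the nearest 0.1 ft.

-172.7 ft

Two edge vectors: Shot 1→Shot 2 = (-784, 302, 904), Shot 1→Shot 3 = (-2431, 706, 2665).
Normal n = (Shot 1→Shot 2) × (Shot 1→Shot 3) = (166606, -108264, 180658).
So ∂z/∂x = −n_x/n_z = −0.922217671 and ∂z/∂y = −n_y/n_z = 0.599275980.
Intercept c from Shot 1: 864 + 293065.10 − 3425316.48 = −3131387.38.
At (317972, 5714319): z = −293239.4 + 3424454.1 − 3131387.38 = -172.7 ft.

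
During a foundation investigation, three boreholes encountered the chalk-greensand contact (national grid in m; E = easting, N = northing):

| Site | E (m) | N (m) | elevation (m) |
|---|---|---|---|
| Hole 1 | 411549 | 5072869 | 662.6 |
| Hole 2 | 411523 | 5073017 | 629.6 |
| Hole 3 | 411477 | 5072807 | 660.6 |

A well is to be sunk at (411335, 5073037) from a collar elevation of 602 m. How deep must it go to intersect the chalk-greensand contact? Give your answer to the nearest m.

12 m

Two edge vectors: Hole 1→Hole 2 = (-26, 148, -33), Hole 1→Hole 3 = (-72, -62, -2).
Normal n = (Hole 1→Hole 2) × (Hole 1→Hole 3) = (-2342, 2324, 12268).
So ∂z/∂E = −n_x/n_z = 0.19090316 and ∂z/∂N = −n_y/n_z = −0.18943593.
Intercept c from Hole 1: 662.6 − 78566.01 + 960983.66 = 883080.26.
At (411335, 5073037): z_contact = 78525.2 − 961015.5 + 883080.26 = 589.9 m.
Depth below ground = 602 − 589.9 = 12 m.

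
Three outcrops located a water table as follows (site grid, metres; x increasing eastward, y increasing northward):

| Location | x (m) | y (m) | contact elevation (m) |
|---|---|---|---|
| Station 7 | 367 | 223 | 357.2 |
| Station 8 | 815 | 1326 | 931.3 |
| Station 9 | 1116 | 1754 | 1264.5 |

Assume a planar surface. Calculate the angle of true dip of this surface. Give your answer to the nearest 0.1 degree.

Two edge vectors: Station 7→Station 8 = (448, 1103, 574.1), Station 7→Station 9 = (749, 1531, 907.3).
Normal n = (Station 7→Station 8) × (Station 7→Station 9) = (121804.8, 23530.5, -140259).
So ∂z/∂x = −n_x/n_z = 0.86843 and ∂z/∂y = −n_y/n_z = 0.16776.
Gradient magnitude |∇z| = √(a² + b²) = √(0.75417 + 0.02814) = 0.88448.
True dip = arctan(0.88448) = 41.5°, dipping toward W (azimuth ≈ 259°).

41.5°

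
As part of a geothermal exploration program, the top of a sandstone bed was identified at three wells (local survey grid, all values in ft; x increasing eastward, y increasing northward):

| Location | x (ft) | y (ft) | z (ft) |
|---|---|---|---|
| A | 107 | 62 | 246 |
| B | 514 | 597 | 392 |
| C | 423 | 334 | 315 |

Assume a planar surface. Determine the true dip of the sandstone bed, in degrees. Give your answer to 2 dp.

17.38°

Let the plane be z = a·x + b·y + c.
B−A: 407a + 535b = 146;  C−A: 316a + 272b = 69.
Solving gives a = −0.04793, b = 0.30936.
Gradient magnitude |∇z| = √(a² + b²) = √(0.00230 + 0.09570) = 0.31305.
True dip = arctan(0.31305) = 17.38°, dipping toward S (azimuth ≈ 171°).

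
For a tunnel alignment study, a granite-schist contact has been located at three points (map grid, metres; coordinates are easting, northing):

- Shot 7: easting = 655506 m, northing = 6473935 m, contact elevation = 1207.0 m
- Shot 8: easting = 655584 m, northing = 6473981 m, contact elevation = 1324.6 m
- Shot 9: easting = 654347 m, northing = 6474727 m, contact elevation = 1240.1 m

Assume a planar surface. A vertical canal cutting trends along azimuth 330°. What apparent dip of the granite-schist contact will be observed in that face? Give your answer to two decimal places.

Two edge vectors: Shot 7→Shot 8 = (78, 46, 117.6), Shot 7→Shot 9 = (-1159, 792, 33.1).
Normal n = (Shot 7→Shot 8) × (Shot 7→Shot 9) = (-91616.6, -138880.2, 115090).
So ∂z/∂easting = −n_x/n_z = 0.79604 and ∂z/∂northing = −n_y/n_z = 1.20671.
Unit vector along 330° is (sin 330°, cos 330°) = (-0.5000, 0.8660).
Slope in that direction = a·(-0.5000) + b·(0.8660) = 0.64702.
Apparent dip = arctan|0.64702| = 32.90° (true dip is 55.3°, so apparent ≤ true as expected).

32.90°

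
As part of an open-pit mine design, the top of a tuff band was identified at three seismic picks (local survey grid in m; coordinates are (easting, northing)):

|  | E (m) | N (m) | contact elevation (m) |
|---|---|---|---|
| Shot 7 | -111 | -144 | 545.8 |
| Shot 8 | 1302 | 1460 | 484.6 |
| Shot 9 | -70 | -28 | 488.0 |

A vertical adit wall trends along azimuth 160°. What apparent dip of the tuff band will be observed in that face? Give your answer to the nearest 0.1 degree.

46.6°

Two edge vectors: Shot 7→Shot 8 = (1413, 1604, -61.2), Shot 7→Shot 9 = (41, 116, -57.8).
Normal n = (Shot 7→Shot 8) × (Shot 7→Shot 9) = (-85612, 79162.2, 98144).
So ∂z/∂E = −n_x/n_z = 0.87231 and ∂z/∂N = −n_y/n_z = −0.80659.
Unit vector along 160° is (sin 160°, cos 160°) = (0.3420, -0.9397).
Slope in that direction = a·(0.3420) + b·(-0.9397) = 1.05630.
Apparent dip = arctan|1.05630| = 46.6° (true dip is 49.9°, so apparent ≤ true as expected).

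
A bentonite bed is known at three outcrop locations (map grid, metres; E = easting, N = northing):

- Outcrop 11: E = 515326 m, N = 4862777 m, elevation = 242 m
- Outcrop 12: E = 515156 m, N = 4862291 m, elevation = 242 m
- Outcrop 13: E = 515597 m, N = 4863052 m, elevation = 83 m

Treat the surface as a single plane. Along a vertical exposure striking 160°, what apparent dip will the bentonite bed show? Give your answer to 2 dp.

31.39°

Two edge vectors: Outcrop 11→Outcrop 12 = (-170, -486, 0), Outcrop 11→Outcrop 13 = (271, 275, -159).
Normal n = (Outcrop 11→Outcrop 12) × (Outcrop 11→Outcrop 13) = (77274, -27030, 84956).
So ∂z/∂E = −n_x/n_z = −0.90958 and ∂z/∂N = −n_y/n_z = 0.31816.
Unit vector along 160° is (sin 160°, cos 160°) = (0.3420, -0.9397).
Slope in that direction = a·(0.3420) + b·(-0.9397) = −0.61007.
Apparent dip = arctan|0.61007| = 31.39° (true dip is 43.9°, so apparent ≤ true as expected).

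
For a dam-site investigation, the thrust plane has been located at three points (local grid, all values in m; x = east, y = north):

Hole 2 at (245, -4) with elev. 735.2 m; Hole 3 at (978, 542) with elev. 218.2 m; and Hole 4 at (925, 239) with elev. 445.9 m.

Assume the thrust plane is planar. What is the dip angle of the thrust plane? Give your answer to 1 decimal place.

Two edge vectors: Hole 2→Hole 3 = (733, 546, -517), Hole 2→Hole 4 = (680, 243, -289.3).
Normal n = (Hole 2→Hole 3) × (Hole 2→Hole 4) = (-32326.8, -139503.1, -193161).
So ∂z/∂x = −n_x/n_z = −0.16736 and ∂z/∂y = −n_y/n_z = −0.72221.
Gradient magnitude |∇z| = √(a² + b²) = √(0.02801 + 0.52159) = 0.74135.
True dip = arctan(0.74135) = 36.6°, dipping toward NNE (azimuth ≈ 013°).

36.6°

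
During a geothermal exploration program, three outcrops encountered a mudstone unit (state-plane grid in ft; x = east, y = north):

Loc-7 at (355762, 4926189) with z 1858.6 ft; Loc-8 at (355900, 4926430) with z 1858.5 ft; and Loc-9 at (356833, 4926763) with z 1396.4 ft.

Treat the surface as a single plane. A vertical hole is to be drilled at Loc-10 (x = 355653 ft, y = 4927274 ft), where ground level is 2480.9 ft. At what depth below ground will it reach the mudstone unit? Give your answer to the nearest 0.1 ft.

Two edge vectors: Loc-7→Loc-8 = (138, 241, -0.1), Loc-7→Loc-9 = (1071, 574, -462.2).
Normal n = (Loc-7→Loc-8) × (Loc-7→Loc-9) = (-111332.8, 63676.5, -178899).
So ∂z/∂x = −n_x/n_z = −0.622322092 and ∂z/∂y = −n_y/n_z = 0.355935472.
Intercept c from Loc-7: 1858.6 + 221398.55 − 1753405.41 = −1530148.25.
At (355653, 4927274): z_contact = −221330.72 + 1753791.60 − 1530148.25 = 2312.62 ft.
Depth below ground = 2480.9 − 2312.62 = 168.3 ft.

168.3 ft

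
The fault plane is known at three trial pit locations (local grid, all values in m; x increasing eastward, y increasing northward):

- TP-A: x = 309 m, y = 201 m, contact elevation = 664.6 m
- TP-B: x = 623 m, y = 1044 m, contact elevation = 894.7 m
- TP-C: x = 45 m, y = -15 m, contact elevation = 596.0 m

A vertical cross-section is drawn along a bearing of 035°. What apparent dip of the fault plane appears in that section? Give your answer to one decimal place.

13.4°

Let the plane be z = a·x + b·y + c.
TP-B−TP-A: 314a + 843b = 230.1;  TP-C−TP-A: −264a − 216b = −68.6.
Solving gives a = 0.05253, b = 0.25339.
Unit vector along 035° is (sin 35°, cos 35°) = (0.5736, 0.8192).
Slope in that direction = a·(0.5736) + b·(0.8192) = 0.23769.
Apparent dip = arctan|0.23769| = 13.4° (true dip is 14.5°, so apparent ≤ true as expected).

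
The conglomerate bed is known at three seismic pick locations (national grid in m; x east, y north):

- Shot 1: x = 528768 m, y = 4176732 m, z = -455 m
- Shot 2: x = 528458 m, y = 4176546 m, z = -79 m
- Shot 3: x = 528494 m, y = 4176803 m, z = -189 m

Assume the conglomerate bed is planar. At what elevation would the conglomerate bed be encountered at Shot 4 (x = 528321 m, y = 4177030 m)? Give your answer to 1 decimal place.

-72.4 m

Let the plane be z = a·x + b·y + c.
Shot 2−Shot 1: −310a − 186b = 376;  Shot 3−Shot 1: −274a + 71b = 266.
Solving gives a = −1.043823828, b = −0.281798997.
Then c = -455 − a·528768 − b·4176732 = 1728484.53.
At (528321, 4177030): z = −551474.0 − 1177082.9 + 1728484.53 = -72.4 m.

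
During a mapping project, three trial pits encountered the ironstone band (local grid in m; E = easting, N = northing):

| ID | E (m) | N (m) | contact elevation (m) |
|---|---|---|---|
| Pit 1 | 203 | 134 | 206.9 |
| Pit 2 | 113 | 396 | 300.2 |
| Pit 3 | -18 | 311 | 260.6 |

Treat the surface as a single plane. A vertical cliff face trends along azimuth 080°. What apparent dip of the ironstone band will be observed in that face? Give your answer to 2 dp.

6.99°

Two edge vectors: Pit 1→Pit 2 = (-90, 262, 93.3), Pit 1→Pit 3 = (-221, 177, 53.7).
Normal n = (Pit 1→Pit 2) × (Pit 1→Pit 3) = (-2444.7, -15786.3, 41972).
So ∂z/∂E = −n_x/n_z = 0.05825 and ∂z/∂N = −n_y/n_z = 0.37612.
Unit vector along 080° is (sin 80°, cos 80°) = (0.9848, 0.1736).
Slope in that direction = a·(0.9848) + b·(0.1736) = 0.12267.
Apparent dip = arctan|0.12267| = 6.99° (true dip is 20.8°, so apparent ≤ true as expected).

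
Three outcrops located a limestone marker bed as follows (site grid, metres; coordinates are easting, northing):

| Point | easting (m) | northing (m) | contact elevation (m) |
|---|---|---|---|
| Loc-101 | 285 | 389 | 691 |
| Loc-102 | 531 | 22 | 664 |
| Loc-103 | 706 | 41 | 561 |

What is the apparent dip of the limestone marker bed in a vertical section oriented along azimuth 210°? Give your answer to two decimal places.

28.24°

Let the plane be z = a·easting + b·northing + c.
Loc-102−Loc-101: 246a − 367b = −27;  Loc-103−Loc-101: 421a − 348b = −130.
Solving gives a = −0.55609, b = −0.29918.
Unit vector along 210° is (sin 210°, cos 210°) = (-0.5000, -0.8660).
Slope in that direction = a·(-0.5000) + b·(-0.8660) = 0.53714.
Apparent dip = arctan|0.53714| = 28.24° (true dip is 32.3°, so apparent ≤ true as expected).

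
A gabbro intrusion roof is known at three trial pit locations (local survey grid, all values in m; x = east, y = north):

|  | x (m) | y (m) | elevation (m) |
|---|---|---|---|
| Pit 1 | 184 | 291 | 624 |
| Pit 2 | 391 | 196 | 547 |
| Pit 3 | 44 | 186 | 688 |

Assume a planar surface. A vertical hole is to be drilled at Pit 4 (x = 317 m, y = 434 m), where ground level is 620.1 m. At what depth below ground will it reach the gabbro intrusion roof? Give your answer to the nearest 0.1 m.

59.9 m

Let the plane be z = a·x + b·y + c.
Pit 2−Pit 1: 207a − 95b = −77;  Pit 3−Pit 1: −140a − 105b = 64.
Solving gives a = −0.40431, b = −0.07044.
Then c = 624 − a·184 − b·291 = 718.89.
At (317, 434): z_contact = −128.17 − 30.57 + 718.89 = 560.15 m.
Depth below ground = 620.1 − 560.15 = 59.9 m.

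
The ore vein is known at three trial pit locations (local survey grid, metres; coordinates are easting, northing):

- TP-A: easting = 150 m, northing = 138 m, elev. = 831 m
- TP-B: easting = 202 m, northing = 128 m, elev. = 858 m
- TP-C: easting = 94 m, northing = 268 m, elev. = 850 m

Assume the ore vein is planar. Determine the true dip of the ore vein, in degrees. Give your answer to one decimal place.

35.8°

Let the plane be z = a·easting + b·northing + c.
TP-B−TP-A: 52a − 10b = 27;  TP-C−TP-A: −56a + 130b = 19.
Solving gives a = 0.59677, b = 0.40323.
Gradient magnitude |∇z| = √(a² + b²) = √(0.35614 + 0.16259) = 0.72023.
True dip = arctan(0.72023) = 35.8°, dipping toward SW (azimuth ≈ 236°).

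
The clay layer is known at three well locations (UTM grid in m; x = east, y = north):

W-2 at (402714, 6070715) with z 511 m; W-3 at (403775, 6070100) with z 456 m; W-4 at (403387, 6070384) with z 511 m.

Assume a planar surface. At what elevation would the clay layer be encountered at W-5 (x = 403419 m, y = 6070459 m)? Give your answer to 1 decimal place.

564.6 m

Two edge vectors: W-2→W-3 = (1061, -615, -55), W-2→W-4 = (673, -331, 0).
Normal n = (W-2→W-3) × (W-2→W-4) = (-18205, -37015, 62704).
So ∂z/∂x = −n_x/n_z = 0.290332355 and ∂z/∂y = −n_y/n_z = 0.590313218.
Intercept c from W-2: 511 − 116920.90 − 3583623.31 = −3700033.21.
At (403419, 6070459): z = 117125.6 + 3583472.2 − 3700033.21 = 564.6 m.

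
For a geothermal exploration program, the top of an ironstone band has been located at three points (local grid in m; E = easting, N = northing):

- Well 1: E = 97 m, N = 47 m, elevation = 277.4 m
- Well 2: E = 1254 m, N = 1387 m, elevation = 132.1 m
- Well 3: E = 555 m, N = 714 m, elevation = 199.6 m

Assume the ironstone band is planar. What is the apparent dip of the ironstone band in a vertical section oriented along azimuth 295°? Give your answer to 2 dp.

5.99°

Two edge vectors: Well 1→Well 2 = (1157, 1340, -145.3), Well 1→Well 3 = (458, 667, -77.8).
Normal n = (Well 1→Well 2) × (Well 1→Well 3) = (-7336.9, 23467.2, 157999).
So ∂z/∂E = −n_x/n_z = 0.04644 and ∂z/∂N = −n_y/n_z = −0.14853.
Unit vector along 295° is (sin 295°, cos 295°) = (-0.9063, 0.4226).
Slope in that direction = a·(-0.9063) + b·(0.4226) = −0.10486.
Apparent dip = arctan|0.10486| = 5.99° (true dip is 8.8°, so apparent ≤ true as expected).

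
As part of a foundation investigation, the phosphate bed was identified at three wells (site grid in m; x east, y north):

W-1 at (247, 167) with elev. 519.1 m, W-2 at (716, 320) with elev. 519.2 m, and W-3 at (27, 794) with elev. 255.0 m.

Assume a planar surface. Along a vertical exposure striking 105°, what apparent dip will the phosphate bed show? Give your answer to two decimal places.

Let the plane be z = a·x + b·y + c.
W-2−W-1: 469a + 153b = 0.1;  W-3−W-1: −220a + 627b = −264.1.
Solving gives a = 0.12349, b = −0.37788.
Unit vector along 105° is (sin 105°, cos 105°) = (0.9659, -0.2588).
Slope in that direction = a·(0.9659) + b·(-0.2588) = 0.21708.
Apparent dip = arctan|0.21708| = 12.25° (true dip is 21.7°, so apparent ≤ true as expected).

12.25°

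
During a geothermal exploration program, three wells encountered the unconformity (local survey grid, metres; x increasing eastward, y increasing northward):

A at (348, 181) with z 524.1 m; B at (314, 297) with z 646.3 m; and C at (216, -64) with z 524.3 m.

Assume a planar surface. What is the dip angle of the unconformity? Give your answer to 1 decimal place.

55.2°

Two edge vectors: A→B = (-34, 116, 122.2), A→C = (-132, -245, 0.2).
Normal n = (A→B) × (A→C) = (29962.2, -16123.6, 23642).
So ∂z/∂x = −n_x/n_z = −1.26733 and ∂z/∂y = −n_y/n_z = 0.68199.
Gradient magnitude |∇z| = √(a² + b²) = √(1.60612 + 0.46511) = 1.43918.
True dip = arctan(1.43918) = 55.2°, dipping toward ESE (azimuth ≈ 118°).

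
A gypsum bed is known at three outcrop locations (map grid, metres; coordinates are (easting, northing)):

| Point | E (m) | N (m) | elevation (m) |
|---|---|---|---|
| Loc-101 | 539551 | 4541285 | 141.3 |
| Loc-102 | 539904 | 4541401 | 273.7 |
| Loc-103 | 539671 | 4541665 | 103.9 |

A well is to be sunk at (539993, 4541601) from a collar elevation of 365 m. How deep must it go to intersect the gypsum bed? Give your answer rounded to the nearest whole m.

99 m

Let the plane be z = a·E + b·N + c.
Loc-102−Loc-101: 353a + 116b = 132.4;  Loc-103−Loc-101: 120a + 380b = −37.4.
Solving gives a = 0.45458659, b = −0.24197471.
Then c = 141.3 − a·539551 − b·4541285 = 853744.78.
At (539993, 4541601): z_contact = 245473.6 − 1098952.6 + 853744.78 = 265.8 m.
Depth below ground = 365 − 265.8 = 99 m.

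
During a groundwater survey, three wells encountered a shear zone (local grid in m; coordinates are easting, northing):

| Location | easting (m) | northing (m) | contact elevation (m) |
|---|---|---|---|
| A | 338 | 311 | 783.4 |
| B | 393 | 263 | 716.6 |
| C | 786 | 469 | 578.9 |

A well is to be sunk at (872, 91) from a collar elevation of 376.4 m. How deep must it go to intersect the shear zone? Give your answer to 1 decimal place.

Let the plane be z = a·easting + b·northing + c.
B−A: 55a − 48b = −66.8;  C−A: 448a + 158b = −204.5.
Solving gives a = −0.67465, b = 0.61863.
Then c = 783.4 − a·338 − b·311 = 819.04.
At (872, 91): z_contact = −588.30 + 56.30 + 819.04 = 287.04 m.
Depth below ground = 376.4 − 287.04 = 89.4 m.

89.4 m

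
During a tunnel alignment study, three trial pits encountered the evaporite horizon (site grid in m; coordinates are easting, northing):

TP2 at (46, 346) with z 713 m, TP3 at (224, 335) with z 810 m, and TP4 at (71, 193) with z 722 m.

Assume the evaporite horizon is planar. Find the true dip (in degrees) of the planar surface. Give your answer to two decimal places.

Let the plane be z = a·easting + b·northing + c.
TP3−TP2: 178a − 11b = 97;  TP4−TP2: 25a − 153b = 9.
Solving gives a = 0.54683, b = 0.03053.
Gradient magnitude |∇z| = √(a² + b²) = √(0.29902 + 0.00093) = 0.54768.
True dip = arctan(0.54768) = 28.71°, dipping toward W (azimuth ≈ 267°).

28.71°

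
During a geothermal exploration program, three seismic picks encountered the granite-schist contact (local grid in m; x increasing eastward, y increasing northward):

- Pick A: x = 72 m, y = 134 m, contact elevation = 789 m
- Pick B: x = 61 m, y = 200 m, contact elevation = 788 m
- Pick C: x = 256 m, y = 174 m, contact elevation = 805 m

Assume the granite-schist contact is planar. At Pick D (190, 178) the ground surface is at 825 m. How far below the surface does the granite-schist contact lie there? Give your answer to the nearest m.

Let the plane be z = a·x + b·y + c.
Pick B−Pick A: −11a + 66b = −1;  Pick C−Pick A: 184a + 40b = 16.
Solving gives a = 0.08709, b = −0.00064.
Then c = 789 − a·72 − b·134 = 782.81.
At (190, 178): z_contact = 16.5 − 0.1 + 782.81 = 799.2 m.
Depth below ground = 825 − 799.2 = 26 m.

26 m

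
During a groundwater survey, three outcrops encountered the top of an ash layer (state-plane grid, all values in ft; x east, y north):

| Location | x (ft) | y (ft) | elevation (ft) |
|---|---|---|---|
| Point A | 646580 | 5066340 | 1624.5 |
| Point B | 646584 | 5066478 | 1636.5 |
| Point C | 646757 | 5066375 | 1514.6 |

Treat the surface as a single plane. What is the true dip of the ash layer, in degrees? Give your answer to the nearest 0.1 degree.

33.0°

Two edge vectors: Point A→Point B = (4, 138, 12), Point A→Point C = (177, 35, -109.9).
Normal n = (Point A→Point B) × (Point A→Point C) = (-15586.2, 2563.6, -24286).
So ∂z/∂x = −n_x/n_z = −0.64178 and ∂z/∂y = −n_y/n_z = 0.10556.
Gradient magnitude |∇z| = √(a² + b²) = √(0.41188 + 0.01114) = 0.65040.
True dip = arctan(0.65040) = 33.0°, dipping toward E (azimuth ≈ 099°).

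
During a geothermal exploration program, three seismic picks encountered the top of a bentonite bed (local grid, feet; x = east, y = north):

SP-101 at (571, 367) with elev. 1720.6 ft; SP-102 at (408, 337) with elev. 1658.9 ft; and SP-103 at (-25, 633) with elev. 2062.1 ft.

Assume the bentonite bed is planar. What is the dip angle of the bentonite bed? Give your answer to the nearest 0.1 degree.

Two edge vectors: SP-101→SP-102 = (-163, -30, -61.7), SP-101→SP-103 = (-596, 266, 341.5).
Normal n = (SP-101→SP-102) × (SP-101→SP-103) = (6167.2, 92437.7, -61238).
So ∂z/∂x = −n_x/n_z = 0.10071 and ∂z/∂y = −n_y/n_z = 1.50948.
Gradient magnitude |∇z| = √(a² + b²) = √(0.01014 + 2.27854) = 1.51284.
True dip = arctan(1.51284) = 56.5°, dipping toward S (azimuth ≈ 184°).

56.5°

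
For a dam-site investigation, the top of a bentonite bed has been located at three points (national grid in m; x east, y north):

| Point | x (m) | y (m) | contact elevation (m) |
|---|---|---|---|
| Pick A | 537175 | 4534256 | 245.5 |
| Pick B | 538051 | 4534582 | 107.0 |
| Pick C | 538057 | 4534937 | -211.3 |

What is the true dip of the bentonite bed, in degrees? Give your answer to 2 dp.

Two edge vectors: Pick A→Pick B = (876, 326, -138.5), Pick A→Pick C = (882, 681, -456.8).
Normal n = (Pick A→Pick B) × (Pick A→Pick C) = (-54598.3, 277999.8, 309024).
So ∂z/∂x = −n_x/n_z = 0.17668 and ∂z/∂y = −n_y/n_z = −0.89961.
Gradient magnitude |∇z| = √(a² + b²) = √(0.03122 + 0.80929) = 0.91679.
True dip = arctan(0.91679) = 42.51°, dipping toward N (azimuth ≈ 349°).

42.51°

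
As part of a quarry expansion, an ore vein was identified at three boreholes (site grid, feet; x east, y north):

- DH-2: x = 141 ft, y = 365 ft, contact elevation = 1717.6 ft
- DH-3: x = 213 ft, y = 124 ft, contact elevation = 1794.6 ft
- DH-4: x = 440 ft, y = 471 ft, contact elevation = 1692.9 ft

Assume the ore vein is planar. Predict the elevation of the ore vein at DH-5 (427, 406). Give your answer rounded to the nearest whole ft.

1713 ft

Let the plane be z = a·x + b·y + c.
DH-3−DH-2: 72a − 241b = 77;  DH-4−DH-2: 299a + 106b = −24.7.
Solving gives a = 0.02772, b = −0.31122.
Then c = 1717.6 − a·141 − b·365 = 1827.29.
At (427, 406): z = 11.8 − 126.4 + 1827.29 = 1712.8 ft.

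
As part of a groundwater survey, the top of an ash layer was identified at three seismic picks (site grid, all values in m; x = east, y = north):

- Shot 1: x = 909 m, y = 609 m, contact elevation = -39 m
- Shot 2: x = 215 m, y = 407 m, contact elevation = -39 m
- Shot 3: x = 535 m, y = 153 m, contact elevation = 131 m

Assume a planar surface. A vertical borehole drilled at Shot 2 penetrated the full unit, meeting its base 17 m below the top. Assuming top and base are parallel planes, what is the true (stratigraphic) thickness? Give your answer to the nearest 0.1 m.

Two edge vectors: Shot 1→Shot 2 = (-694, -202, 0), Shot 1→Shot 3 = (-374, -456, 170).
Normal n = (Shot 1→Shot 2) × (Shot 1→Shot 3) = (-34340, 117980, 240916).
So ∂z/∂x = −n_x/n_z = 0.14254 and ∂z/∂y = −n_y/n_z = −0.48971.
|∇z| = √(a²+b²) = 0.51004, so dip δ = arctan(0.51004) = 27.02°.
True thickness = vertical thickness × cos δ = 17 × cos 27.02° = 15.1 m.

15.1 m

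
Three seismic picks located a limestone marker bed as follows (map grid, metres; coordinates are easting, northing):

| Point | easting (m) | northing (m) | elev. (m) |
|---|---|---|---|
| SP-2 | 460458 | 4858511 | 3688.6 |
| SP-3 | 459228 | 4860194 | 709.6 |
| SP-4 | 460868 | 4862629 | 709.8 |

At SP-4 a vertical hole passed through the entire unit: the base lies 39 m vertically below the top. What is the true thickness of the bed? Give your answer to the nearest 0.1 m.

21.4 m

Two edge vectors: SP-2→SP-3 = (-1230, 1683, -2979), SP-2→SP-4 = (410, 4118, -2978.8).
Normal n = (SP-2→SP-3) × (SP-2→SP-4) = (7254201.6, -4885314, -5755170).
So ∂z/∂easting = −n_x/n_z = 1.26047 and ∂z/∂northing = −n_y/n_z = −0.84886.
|∇z| = √(a²+b²) = 1.51965, so dip δ = arctan(1.51965) = 56.65°.
True thickness = vertical thickness × cos δ = 39 × cos 56.65° = 21.4 m.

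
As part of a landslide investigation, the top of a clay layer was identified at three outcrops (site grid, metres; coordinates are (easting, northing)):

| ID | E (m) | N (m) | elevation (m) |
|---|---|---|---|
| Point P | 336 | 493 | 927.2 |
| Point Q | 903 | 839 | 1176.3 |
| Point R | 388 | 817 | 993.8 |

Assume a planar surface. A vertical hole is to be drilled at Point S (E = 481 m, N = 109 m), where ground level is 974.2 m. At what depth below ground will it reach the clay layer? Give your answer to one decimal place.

54.0 m

Two edge vectors: Point P→Point Q = (567, 346, 249.1), Point P→Point R = (52, 324, 66.6).
Normal n = (Point P→Point Q) × (Point P→Point R) = (-57664.8, -24809, 165716).
So ∂z/∂E = −n_x/n_z = 0.34797 and ∂z/∂N = −n_y/n_z = 0.14971.
Intercept c from Point P: 927.2 − 116.92 − 73.81 = 736.47.
At (481, 109): z_contact = 167.38 + 16.32 + 736.47 = 920.17 m.
Depth below ground = 974.2 − 920.17 = 54.0 m.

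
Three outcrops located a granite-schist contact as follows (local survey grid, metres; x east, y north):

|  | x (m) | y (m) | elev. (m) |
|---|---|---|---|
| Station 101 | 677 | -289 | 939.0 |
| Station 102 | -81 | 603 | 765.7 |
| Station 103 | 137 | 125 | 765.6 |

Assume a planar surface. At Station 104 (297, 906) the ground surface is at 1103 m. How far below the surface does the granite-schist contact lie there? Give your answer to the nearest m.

Two edge vectors: Station 101→Station 102 = (-758, 892, -173.3), Station 101→Station 103 = (-540, 414, -173.4).
Normal n = (Station 101→Station 102) × (Station 101→Station 103) = (-82926.6, -37855.2, 167868).
So ∂z/∂x = −n_x/n_z = 0.49400 and ∂z/∂y = −n_y/n_z = 0.22551.
Intercept c from Station 101: 939 − 334.44 + 65.17 = 669.73.
At (297, 906): z_contact = 146.7 + 204.3 + 669.73 = 1020.8 m.
Depth below ground = 1103 − 1020.8 = 82 m.

82 m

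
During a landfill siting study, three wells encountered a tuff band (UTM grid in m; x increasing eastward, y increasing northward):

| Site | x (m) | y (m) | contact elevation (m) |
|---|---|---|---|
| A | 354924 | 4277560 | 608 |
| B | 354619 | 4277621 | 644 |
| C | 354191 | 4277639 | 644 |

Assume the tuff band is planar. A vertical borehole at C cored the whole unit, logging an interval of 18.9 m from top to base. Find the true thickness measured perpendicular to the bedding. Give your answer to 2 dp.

15.13 m

Two edge vectors: A→B = (-305, 61, 36), A→C = (-733, 79, 36).
Normal n = (A→B) × (A→C) = (-648, -15408, 20618).
So ∂z/∂x = −n_x/n_z = 0.03143 and ∂z/∂y = −n_y/n_z = 0.74731.
|∇z| = √(a²+b²) = 0.74797, so dip δ = arctan(0.74797) = 36.80°.
True thickness = vertical thickness × cos δ = 18.9 × cos 36.80° = 15.13 m.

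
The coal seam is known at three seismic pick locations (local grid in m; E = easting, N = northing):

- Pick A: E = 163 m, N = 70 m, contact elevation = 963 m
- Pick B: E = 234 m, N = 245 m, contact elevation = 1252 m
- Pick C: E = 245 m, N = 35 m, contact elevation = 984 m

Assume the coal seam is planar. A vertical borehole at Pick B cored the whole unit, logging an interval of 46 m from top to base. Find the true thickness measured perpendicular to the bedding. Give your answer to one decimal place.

Two edge vectors: Pick A→Pick B = (71, 175, 289), Pick A→Pick C = (82, -35, 21).
Normal n = (Pick A→Pick B) × (Pick A→Pick C) = (13790, 22207, -16835).
So ∂z/∂E = −n_x/n_z = 0.81913 and ∂z/∂N = −n_y/n_z = 1.31910.
|∇z| = √(a²+b²) = 1.55273, so dip δ = arctan(1.55273) = 57.22°.
True thickness = vertical thickness × cos δ = 46 × cos 57.22° = 24.9 m.

24.9 m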